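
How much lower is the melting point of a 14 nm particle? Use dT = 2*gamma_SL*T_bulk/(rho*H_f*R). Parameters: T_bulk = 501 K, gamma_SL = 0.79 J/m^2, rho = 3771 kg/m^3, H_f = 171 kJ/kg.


Radius R = 14/2 = 7 nm = 7e-09 m
Convert H_f = 171 kJ/kg = 171000 J/kg
dT = 2 * gamma_SL * T_bulk / (rho * H_f * R)
dT = 2 * 0.79 * 501 / (3771 * 171000 * 7e-09)
dT = 175.4 K

175.4


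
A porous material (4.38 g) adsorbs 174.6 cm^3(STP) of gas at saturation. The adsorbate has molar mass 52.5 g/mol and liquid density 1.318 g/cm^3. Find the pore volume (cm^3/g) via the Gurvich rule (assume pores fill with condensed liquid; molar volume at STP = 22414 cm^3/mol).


Moles adsorbed n = V_ads / 22414 = 174.6 / 22414 = 7.789774e-03 mol
Liquid volume V_liq = n * M / rho_liq = 7.789774e-03 * 52.5 / 1.318 = 0.31029 cm^3
Specific pore volume V_pore = V_liq / m_sample = 0.31029 / 4.38
V_pore = 0.0708 cm^3/g

0.0708


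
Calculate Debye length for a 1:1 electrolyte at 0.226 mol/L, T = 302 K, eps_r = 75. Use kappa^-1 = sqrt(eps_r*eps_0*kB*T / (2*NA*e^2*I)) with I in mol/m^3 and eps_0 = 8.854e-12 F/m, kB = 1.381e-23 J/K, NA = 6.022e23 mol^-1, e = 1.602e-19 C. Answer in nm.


Ionic strength I = 0.226 * 1^2 * 1000 = 226 mol/m^3
kappa^-1 = sqrt(75 * 8.854e-12 * 1.381e-23 * 302 / (2 * 6.022e23 * (1.602e-19)^2 * 226))
kappa^-1 = 0.63 nm

0.63


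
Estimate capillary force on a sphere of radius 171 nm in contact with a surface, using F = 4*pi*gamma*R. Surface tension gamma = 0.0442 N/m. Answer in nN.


Convert radius: R = 171 nm = 1.71e-07 m
F = 4 * pi * gamma * R
F = 4 * pi * 0.0442 * 1.71e-07
F = 9.49791e-08 N = 94.9791 nN

94.9791


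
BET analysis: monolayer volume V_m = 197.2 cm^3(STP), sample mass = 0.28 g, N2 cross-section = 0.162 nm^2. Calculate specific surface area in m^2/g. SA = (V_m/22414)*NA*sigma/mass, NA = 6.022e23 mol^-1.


Number of moles in monolayer = V_m / 22414 = 197.2 / 22414 = 0.00879807
Number of molecules = moles * NA = 0.00879807 * 6.022e23
SA = molecules * sigma / mass
SA = (197.2 / 22414) * 6.022e23 * 0.162e-18 / 0.28
SA = 3065.4 m^2/g

3065.4


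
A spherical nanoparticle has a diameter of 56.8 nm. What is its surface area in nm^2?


Radius r = 56.8/2 = 28.4 nm
Surface area SA = 4 * pi * r^2
SA = 4 * pi * (28.4)^2
SA = 10135.53 nm^2

10135.53


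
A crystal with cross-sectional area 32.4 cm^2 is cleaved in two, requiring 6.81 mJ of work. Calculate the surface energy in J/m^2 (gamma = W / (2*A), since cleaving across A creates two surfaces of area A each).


Convert: A = 32.4 cm^2 = 0.00324 m^2, W = 6.81 mJ = 0.00681 J
Cleaving exposes two faces of area A, so total new surface = 2*A and gamma = W / (2*A)
gamma = 0.00681 / (2 * 0.00324)
gamma = 1.051 J/m^2

1.051


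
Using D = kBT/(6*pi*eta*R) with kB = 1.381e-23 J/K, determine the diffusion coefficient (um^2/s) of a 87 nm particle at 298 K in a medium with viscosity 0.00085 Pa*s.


Radius R = 87/2 = 43.5 nm = 4.35e-08 m
D = kB*T / (6*pi*eta*R)
D = 1.381e-23 * 298 / (6 * pi * 0.00085 * 4.35e-08)
D = 5.90474e-12 m^2/s = 5.905 um^2/s

5.905


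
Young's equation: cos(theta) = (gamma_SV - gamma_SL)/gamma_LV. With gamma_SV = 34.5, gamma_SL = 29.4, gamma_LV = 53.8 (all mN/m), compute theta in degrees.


cos(theta) = (gamma_SV - gamma_SL) / gamma_LV
cos(theta) = (34.5 - 29.4) / 53.8
cos(theta) = 0.094796
theta = arccos(0.094796) = 84.56 degrees

84.56


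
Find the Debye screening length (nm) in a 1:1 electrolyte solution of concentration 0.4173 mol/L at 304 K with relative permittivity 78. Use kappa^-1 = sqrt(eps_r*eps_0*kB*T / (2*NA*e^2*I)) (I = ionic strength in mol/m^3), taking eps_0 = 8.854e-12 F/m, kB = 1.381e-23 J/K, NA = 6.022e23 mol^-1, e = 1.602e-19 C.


Ionic strength I = 0.4173 * 1^2 * 1000 = 417.3 mol/m^3
kappa^-1 = sqrt(78 * 8.854e-12 * 1.381e-23 * 304 / (2 * 6.022e23 * (1.602e-19)^2 * 417.3))
kappa^-1 = 0.474 nm

0.474


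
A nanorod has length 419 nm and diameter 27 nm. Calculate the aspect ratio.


Aspect ratio AR = length / diameter
AR = 419 / 27
AR = 15.52

15.52


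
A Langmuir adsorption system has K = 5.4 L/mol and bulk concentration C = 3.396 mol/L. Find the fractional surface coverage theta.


Langmuir isotherm: theta = K*C / (1 + K*C)
K*C = 5.4 * 3.396 = 18.3384
theta = 18.3384 / (1 + 18.3384) = 18.3384 / 19.3384
theta = 0.9483

0.9483


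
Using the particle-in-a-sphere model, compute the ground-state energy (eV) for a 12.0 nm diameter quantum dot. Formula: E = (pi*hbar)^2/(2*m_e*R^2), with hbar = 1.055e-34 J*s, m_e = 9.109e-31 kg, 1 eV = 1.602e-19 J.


Radius R = 12.0/2 = 6 nm = 6e-09 m
E = (pi * 1.055e-34)^2 / (2 * 9.109e-31 * (6e-09)^2)
E(J) = 1.67495e-21
E = E(J) / 1.602e-19 = 0.0105 eV

0.0105


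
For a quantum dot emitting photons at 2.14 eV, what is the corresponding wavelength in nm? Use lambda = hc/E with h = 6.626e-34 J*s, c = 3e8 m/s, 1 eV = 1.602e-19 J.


Convert energy: E = 2.14 eV = 2.14 * 1.602e-19 = 3.42828e-19 J
lambda = h*c / E = 6.626e-34 * 3e8 / 3.42828e-19
lambda = 5.79824e-07 m = 579.8 nm

579.8


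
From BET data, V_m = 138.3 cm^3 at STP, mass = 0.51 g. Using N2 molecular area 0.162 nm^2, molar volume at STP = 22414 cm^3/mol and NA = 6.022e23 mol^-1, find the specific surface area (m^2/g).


Number of moles in monolayer = V_m / 22414 = 138.3 / 22414 = 0.00617025
Number of molecules = moles * NA = 0.00617025 * 6.022e23
SA = molecules * sigma / mass
SA = (138.3 / 22414) * 6.022e23 * 0.162e-18 / 0.51
SA = 1180.3 m^2/g

1180.3


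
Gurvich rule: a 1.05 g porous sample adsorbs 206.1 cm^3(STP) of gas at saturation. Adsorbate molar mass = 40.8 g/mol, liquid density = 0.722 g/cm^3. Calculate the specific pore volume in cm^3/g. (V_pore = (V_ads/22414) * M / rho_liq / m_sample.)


Moles adsorbed n = V_ads / 22414 = 206.1 / 22414 = 9.195146e-03 mol
Liquid volume V_liq = n * M / rho_liq = 9.195146e-03 * 40.8 / 0.722 = 0.51961 cm^3
Specific pore volume V_pore = V_liq / m_sample = 0.51961 / 1.05
V_pore = 0.4949 cm^3/g

0.4949


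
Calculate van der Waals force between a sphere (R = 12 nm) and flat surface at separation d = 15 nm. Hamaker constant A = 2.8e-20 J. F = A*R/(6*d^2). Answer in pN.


Convert to SI: R = 12 nm = 1.2e-08 m, d = 15 nm = 1.5e-08 m
F = A * R / (6 * d^2)
F = 2.8e-20 * 1.2e-08 / (6 * (1.5e-08)^2)
F = 2.48889e-13 N = 0.249 pN

0.249


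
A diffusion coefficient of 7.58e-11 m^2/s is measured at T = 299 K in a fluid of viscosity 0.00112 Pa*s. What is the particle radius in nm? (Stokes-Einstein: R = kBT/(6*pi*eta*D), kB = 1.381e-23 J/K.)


Stokes-Einstein: R = kB*T / (6*pi*eta*D)
R = 1.381e-23 * 299 / (6 * pi * 0.00112 * 7.58e-11)
R = 2.58034e-09 m = 2.58 nm

2.58


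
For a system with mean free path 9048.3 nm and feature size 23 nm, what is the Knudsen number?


Knudsen number Kn = lambda / L
Kn = 9048.3 / 23
Kn = 393.4043

393.4043


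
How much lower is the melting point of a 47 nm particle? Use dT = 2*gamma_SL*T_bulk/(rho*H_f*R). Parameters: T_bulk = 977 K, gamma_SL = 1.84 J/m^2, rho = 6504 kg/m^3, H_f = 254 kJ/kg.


Radius R = 47/2 = 23.5 nm = 2.35e-08 m
Convert H_f = 254 kJ/kg = 254000 J/kg
dT = 2 * gamma_SL * T_bulk / (rho * H_f * R)
dT = 2 * 1.84 * 977 / (6504 * 254000 * 2.35e-08)
dT = 92.6 K

92.6


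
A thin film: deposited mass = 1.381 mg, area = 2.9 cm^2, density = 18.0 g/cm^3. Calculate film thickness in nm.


Convert: m = 1.381 mg = 1.3810e-06 kg, A = 2.9 cm^2 = 2.9000e-04 m^2, rho = 18.0 g/cm^3 = 18000 kg/m^3
t = m / (A * rho)
t = 1.3810e-06 / (2.9000e-04 * 18000)
t = 2.6456e-07 m = 264.6 nm

264.6


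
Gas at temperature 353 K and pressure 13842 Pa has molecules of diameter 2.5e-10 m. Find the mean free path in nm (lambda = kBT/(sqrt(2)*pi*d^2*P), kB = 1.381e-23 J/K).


Mean free path: lambda = kB*T / (sqrt(2) * pi * d^2 * P)
lambda = 1.381e-23 * 353 / (sqrt(2) * pi * (2.5e-10)^2 * 13842)
lambda = 1.26831e-06 m
lambda = 1268.31 nm

1268.31


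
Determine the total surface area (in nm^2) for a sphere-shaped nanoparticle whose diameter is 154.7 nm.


Radius r = 154.7/2 = 77.35 nm
Surface area SA = 4 * pi * r^2
SA = 4 * pi * (77.35)^2
SA = 75184.88 nm^2

75184.88


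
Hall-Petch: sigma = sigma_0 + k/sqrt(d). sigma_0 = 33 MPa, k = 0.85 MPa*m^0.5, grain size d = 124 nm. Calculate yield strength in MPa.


d = 124 nm = 1.24e-07 m
sqrt(d) = 0.0003521363
Hall-Petch contribution = k / sqrt(d) = 0.85 / 0.0003521363 = 2413.8 MPa
sigma = sigma_0 + k/sqrt(d) = 33 + 2413.8 = 2446.8 MPa

2446.8


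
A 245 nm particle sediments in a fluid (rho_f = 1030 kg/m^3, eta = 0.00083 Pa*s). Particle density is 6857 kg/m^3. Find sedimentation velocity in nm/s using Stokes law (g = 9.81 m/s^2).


Radius R = 245/2 nm = 1.225e-07 m
Density difference = 6857 - 1030 = 5827 kg/m^3
v = 2 * R^2 * (rho_p - rho_f) * g / (9 * eta)
v = 2 * (1.225e-07)^2 * 5827 * 9.81 / (9 * 0.00083)
v = 2.29665e-07 m/s = 229.6654 nm/s

229.6654


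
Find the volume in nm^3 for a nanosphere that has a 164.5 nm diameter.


Radius r = 164.5/2 = 82.25 nm
Volume V = (4/3) * pi * r^3
V = (4/3) * pi * (82.25)^3
V = 2330753.41 nm^3

2330753.41


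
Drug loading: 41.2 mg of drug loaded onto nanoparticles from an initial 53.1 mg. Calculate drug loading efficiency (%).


Drug loading efficiency = (drug loaded / drug initial) * 100
DLE = 41.2 / 53.1 * 100
DLE = 0.7759 * 100
DLE = 77.59%

77.59


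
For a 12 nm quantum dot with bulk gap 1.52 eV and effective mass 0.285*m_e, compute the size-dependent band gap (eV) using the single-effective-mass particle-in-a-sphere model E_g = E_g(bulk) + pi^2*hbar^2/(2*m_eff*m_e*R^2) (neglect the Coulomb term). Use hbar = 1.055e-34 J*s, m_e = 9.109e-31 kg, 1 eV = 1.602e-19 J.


Radius R = 12/2 nm = 6e-09 m
Confinement energy dE = pi^2 * hbar^2 / (2 * m_eff * m_e * R^2)
dE = pi^2 * (1.055e-34)^2 / (2 * 0.285 * 9.109e-31 * (6e-09)^2) J, divided by 1.602e-19 J/eV
dE = 0.0367 eV
Total band gap = E_g(bulk) + dE = 1.52 + 0.0367 = 1.5567 eV

1.5567


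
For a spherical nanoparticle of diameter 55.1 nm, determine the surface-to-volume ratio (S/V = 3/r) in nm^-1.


Radius r = 55.1/2 = 27.55 nm
S/V = 3 / r = 3 / 27.55
S/V = 0.1089 nm^-1

0.1089


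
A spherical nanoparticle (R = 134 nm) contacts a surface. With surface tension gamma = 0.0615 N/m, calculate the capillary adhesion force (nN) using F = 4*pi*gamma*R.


Convert radius: R = 134 nm = 1.34e-07 m
F = 4 * pi * gamma * R
F = 4 * pi * 0.0615 * 1.34e-07
F = 1.03559e-07 N = 103.5595 nN

103.5595


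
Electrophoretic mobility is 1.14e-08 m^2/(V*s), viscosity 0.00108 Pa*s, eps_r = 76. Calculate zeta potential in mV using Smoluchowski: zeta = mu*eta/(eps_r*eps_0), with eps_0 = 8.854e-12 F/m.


Smoluchowski equation: zeta = mu * eta / (eps_r * eps_0)
zeta = 1.14e-08 * 0.00108 / (76 * 8.854e-12)
zeta = 0.018297 V = 18.3 mV

18.3


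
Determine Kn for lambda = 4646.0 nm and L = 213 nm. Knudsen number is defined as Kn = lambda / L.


Knudsen number Kn = lambda / L
Kn = 4646.0 / 213
Kn = 21.8122

21.8122


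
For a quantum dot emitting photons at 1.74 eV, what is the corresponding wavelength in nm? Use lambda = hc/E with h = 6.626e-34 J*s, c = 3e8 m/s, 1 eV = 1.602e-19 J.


Convert energy: E = 1.74 eV = 1.74 * 1.602e-19 = 2.78748e-19 J
lambda = h*c / E = 6.626e-34 * 3e8 / 2.78748e-19
lambda = 7.13117e-07 m = 713.1 nm

713.1


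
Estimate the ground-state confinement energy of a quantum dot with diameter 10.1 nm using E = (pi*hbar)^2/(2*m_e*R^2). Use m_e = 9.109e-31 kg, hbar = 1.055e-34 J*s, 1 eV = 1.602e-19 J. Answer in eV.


Radius R = 10.1/2 = 5.05 nm = 5.05e-09 m
E = (pi * 1.055e-34)^2 / (2 * 9.109e-31 * (5.05e-09)^2)
E(J) = 2.3644e-21
E = E(J) / 1.602e-19 = 0.0148 eV

0.0148


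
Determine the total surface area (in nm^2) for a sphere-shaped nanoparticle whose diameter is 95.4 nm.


Radius r = 95.4/2 = 47.7 nm
Surface area SA = 4 * pi * r^2
SA = 4 * pi * (47.7)^2
SA = 28592.14 nm^2

28592.14


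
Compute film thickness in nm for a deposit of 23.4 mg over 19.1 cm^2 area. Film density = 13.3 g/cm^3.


Convert: m = 23.4 mg = 2.3400e-05 kg, A = 19.1 cm^2 = 1.9100e-03 m^2, rho = 13.3 g/cm^3 = 13300 kg/m^3
t = m / (A * rho)
t = 2.3400e-05 / (1.9100e-03 * 13300)
t = 9.2115e-07 m = 921.2 nm

921.2


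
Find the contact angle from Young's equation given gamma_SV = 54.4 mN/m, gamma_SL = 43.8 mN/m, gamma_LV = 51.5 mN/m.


cos(theta) = (gamma_SV - gamma_SL) / gamma_LV
cos(theta) = (54.4 - 43.8) / 51.5
cos(theta) = 0.205825
theta = arccos(0.205825) = 78.12 degrees

78.12


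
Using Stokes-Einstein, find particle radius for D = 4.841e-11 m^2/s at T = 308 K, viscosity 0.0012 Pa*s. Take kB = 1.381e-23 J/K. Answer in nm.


Stokes-Einstein: R = kB*T / (6*pi*eta*D)
R = 1.381e-23 * 308 / (6 * pi * 0.0012 * 4.841e-11)
R = 3.88443e-09 m = 3.88 nm

3.88


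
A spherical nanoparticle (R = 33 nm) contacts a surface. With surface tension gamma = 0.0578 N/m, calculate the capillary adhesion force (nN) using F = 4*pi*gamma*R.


Convert radius: R = 33 nm = 3.3e-08 m
F = 4 * pi * gamma * R
F = 4 * pi * 0.0578 * 3.3e-08
F = 2.39691e-08 N = 23.9691 nN

23.9691


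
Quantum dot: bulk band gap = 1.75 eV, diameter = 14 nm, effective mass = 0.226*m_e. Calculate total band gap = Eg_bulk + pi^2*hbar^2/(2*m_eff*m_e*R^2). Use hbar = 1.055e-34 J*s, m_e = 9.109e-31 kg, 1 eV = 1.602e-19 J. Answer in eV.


Radius R = 14/2 nm = 7e-09 m
Confinement energy dE = pi^2 * hbar^2 / (2 * m_eff * m_e * R^2)
dE = pi^2 * (1.055e-34)^2 / (2 * 0.226 * 9.109e-31 * (7e-09)^2) J, divided by 1.602e-19 J/eV
dE = 0.034 eV
Total band gap = E_g(bulk) + dE = 1.75 + 0.034 = 1.784 eV

1.784


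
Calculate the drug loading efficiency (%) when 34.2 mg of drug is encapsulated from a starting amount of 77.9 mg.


Drug loading efficiency = (drug loaded / drug initial) * 100
DLE = 34.2 / 77.9 * 100
DLE = 0.439 * 100
DLE = 43.9%

43.9


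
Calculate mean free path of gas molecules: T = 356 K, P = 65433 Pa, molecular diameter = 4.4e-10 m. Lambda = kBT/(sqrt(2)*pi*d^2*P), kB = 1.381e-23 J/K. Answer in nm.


Mean free path: lambda = kB*T / (sqrt(2) * pi * d^2 * P)
lambda = 1.381e-23 * 356 / (sqrt(2) * pi * (4.4e-10)^2 * 65433)
lambda = 8.73528e-08 m
lambda = 87.35 nm

87.35


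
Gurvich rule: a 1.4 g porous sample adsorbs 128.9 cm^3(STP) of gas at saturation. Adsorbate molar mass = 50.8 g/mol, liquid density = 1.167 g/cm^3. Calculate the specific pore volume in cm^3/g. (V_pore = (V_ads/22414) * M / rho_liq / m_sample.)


Moles adsorbed n = V_ads / 22414 = 128.9 / 22414 = 5.750870e-03 mol
Liquid volume V_liq = n * M / rho_liq = 5.750870e-03 * 50.8 / 1.167 = 0.25034 cm^3
Specific pore volume V_pore = V_liq / m_sample = 0.25034 / 1.4
V_pore = 0.1788 cm^3/g

0.1788


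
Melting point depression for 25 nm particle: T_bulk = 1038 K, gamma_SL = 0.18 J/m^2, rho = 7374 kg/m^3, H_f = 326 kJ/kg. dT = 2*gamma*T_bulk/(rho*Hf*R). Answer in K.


Radius R = 25/2 = 12.5 nm = 1.25e-08 m
Convert H_f = 326 kJ/kg = 326000 J/kg
dT = 2 * gamma_SL * T_bulk / (rho * H_f * R)
dT = 2 * 0.18 * 1038 / (7374 * 326000 * 1.25e-08)
dT = 12.4 K

12.4


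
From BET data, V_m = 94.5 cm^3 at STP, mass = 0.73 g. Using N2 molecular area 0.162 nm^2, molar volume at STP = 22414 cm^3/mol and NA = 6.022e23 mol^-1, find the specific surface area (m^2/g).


Number of moles in monolayer = V_m / 22414 = 94.5 / 22414 = 0.00421611
Number of molecules = moles * NA = 0.00421611 * 6.022e23
SA = molecules * sigma / mass
SA = (94.5 / 22414) * 6.022e23 * 0.162e-18 / 0.73
SA = 563.4 m^2/g

563.4


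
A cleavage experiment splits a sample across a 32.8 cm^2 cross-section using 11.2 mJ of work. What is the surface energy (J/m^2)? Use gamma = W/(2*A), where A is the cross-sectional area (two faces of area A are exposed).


Convert: A = 32.8 cm^2 = 0.00328 m^2, W = 11.2 mJ = 0.0112 J
Cleaving exposes two faces of area A, so total new surface = 2*A and gamma = W / (2*A)
gamma = 0.0112 / (2 * 0.00328)
gamma = 1.707 J/m^2

1.707


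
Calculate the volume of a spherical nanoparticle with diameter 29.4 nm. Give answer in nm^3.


Radius r = 29.4/2 = 14.7 nm
Volume V = (4/3) * pi * r^3
V = (4/3) * pi * (14.7)^3
V = 13305.79 nm^3

13305.79


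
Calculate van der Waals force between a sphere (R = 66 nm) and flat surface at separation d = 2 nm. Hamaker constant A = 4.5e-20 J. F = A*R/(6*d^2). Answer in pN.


Convert to SI: R = 66 nm = 6.6e-08 m, d = 2 nm = 2e-09 m
F = A * R / (6 * d^2)
F = 4.5e-20 * 6.6e-08 / (6 * (2e-09)^2)
F = 1.2375e-10 N = 123.75 pN

123.75


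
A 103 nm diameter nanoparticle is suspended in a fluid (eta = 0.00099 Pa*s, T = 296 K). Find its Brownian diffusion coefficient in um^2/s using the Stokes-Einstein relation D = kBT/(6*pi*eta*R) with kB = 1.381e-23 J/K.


Radius R = 103/2 = 51.5 nm = 5.15e-08 m
D = kB*T / (6*pi*eta*R)
D = 1.381e-23 * 296 / (6 * pi * 0.00099 * 5.15e-08)
D = 4.25346e-12 m^2/s = 4.253 um^2/s

4.253


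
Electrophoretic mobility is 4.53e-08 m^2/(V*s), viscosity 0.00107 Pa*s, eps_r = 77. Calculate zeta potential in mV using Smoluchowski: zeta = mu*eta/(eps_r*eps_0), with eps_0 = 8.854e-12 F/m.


Smoluchowski equation: zeta = mu * eta / (eps_r * eps_0)
zeta = 4.53e-08 * 0.00107 / (77 * 8.854e-12)
zeta = 0.071097 V = 71.1 mV

71.1


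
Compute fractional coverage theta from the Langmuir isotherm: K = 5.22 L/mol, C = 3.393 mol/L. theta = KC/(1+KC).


Langmuir isotherm: theta = K*C / (1 + K*C)
K*C = 5.22 * 3.393 = 17.71146
theta = 17.71146 / (1 + 17.71146) = 17.71146 / 18.71146
theta = 0.9466

0.9466


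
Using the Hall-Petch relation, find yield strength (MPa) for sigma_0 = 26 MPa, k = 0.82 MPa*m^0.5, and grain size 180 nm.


d = 180 nm = 1.8e-07 m
sqrt(d) = 0.0004242641
Hall-Petch contribution = k / sqrt(d) = 0.82 / 0.0004242641 = 1932.8 MPa
sigma = sigma_0 + k/sqrt(d) = 26 + 1932.8 = 1958.8 MPa

1958.8


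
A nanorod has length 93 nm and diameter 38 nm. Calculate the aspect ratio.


Aspect ratio AR = length / diameter
AR = 93 / 38
AR = 2.45

2.45


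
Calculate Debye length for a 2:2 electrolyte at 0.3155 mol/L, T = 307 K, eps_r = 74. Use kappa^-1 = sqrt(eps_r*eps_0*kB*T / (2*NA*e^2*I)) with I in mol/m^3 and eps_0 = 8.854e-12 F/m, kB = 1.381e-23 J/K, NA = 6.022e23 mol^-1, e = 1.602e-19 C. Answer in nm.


Ionic strength I = 0.3155 * 2^2 * 1000 = 1262 mol/m^3
kappa^-1 = sqrt(74 * 8.854e-12 * 1.381e-23 * 307 / (2 * 6.022e23 * (1.602e-19)^2 * 1262))
kappa^-1 = 0.267 nm

0.267


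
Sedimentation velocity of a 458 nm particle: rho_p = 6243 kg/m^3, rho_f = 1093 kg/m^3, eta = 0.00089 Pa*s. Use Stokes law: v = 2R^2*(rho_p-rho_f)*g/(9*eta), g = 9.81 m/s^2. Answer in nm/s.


Radius R = 458/2 nm = 2.29e-07 m
Density difference = 6243 - 1093 = 5150 kg/m^3
v = 2 * R^2 * (rho_p - rho_f) * g / (9 * eta)
v = 2 * (2.29e-07)^2 * 5150 * 9.81 / (9 * 0.00089)
v = 6.61523e-07 m/s = 661.5226 nm/s

661.5226


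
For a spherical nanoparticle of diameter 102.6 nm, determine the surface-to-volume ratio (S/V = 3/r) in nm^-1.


Radius r = 102.6/2 = 51.3 nm
S/V = 3 / r = 3 / 51.3
S/V = 0.0585 nm^-1

0.0585


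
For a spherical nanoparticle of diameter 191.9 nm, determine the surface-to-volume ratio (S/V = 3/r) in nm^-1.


Radius r = 191.9/2 = 95.95 nm
S/V = 3 / r = 3 / 95.95
S/V = 0.0313 nm^-1

0.0313


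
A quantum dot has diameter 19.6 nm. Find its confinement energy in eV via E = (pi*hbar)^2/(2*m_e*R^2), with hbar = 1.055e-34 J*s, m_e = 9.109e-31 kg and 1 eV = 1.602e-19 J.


Radius R = 19.6/2 = 9.8 nm = 9.8e-09 m
E = (pi * 1.055e-34)^2 / (2 * 9.109e-31 * (9.8e-09)^2)
E(J) = 6.27844e-22
E = E(J) / 1.602e-19 = 0.0039 eV

0.0039


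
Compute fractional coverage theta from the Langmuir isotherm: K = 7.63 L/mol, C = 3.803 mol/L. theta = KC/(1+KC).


Langmuir isotherm: theta = K*C / (1 + K*C)
K*C = 7.63 * 3.803 = 29.01689
theta = 29.01689 / (1 + 29.01689) = 29.01689 / 30.01689
theta = 0.9667

0.9667


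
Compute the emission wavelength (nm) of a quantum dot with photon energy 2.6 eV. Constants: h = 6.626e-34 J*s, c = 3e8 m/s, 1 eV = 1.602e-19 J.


Convert energy: E = 2.6 eV = 2.6 * 1.602e-19 = 4.1652e-19 J
lambda = h*c / E = 6.626e-34 * 3e8 / 4.1652e-19
lambda = 4.7724e-07 m = 477.2 nm

477.2


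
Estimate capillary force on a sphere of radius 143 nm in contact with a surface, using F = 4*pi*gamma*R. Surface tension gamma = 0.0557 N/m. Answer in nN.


Convert radius: R = 143 nm = 1.43e-07 m
F = 4 * pi * gamma * R
F = 4 * pi * 0.0557 * 1.43e-07
F = 1.00092e-07 N = 100.0924 nN

100.0924


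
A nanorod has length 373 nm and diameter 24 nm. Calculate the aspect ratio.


Aspect ratio AR = length / diameter
AR = 373 / 24
AR = 15.54

15.54


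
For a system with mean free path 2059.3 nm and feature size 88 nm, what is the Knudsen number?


Knudsen number Kn = lambda / L
Kn = 2059.3 / 88
Kn = 23.4011

23.4011


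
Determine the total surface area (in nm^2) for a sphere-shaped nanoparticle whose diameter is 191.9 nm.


Radius r = 191.9/2 = 95.95 nm
Surface area SA = 4 * pi * r^2
SA = 4 * pi * (95.95)^2
SA = 115691.07 nm^2

115691.07


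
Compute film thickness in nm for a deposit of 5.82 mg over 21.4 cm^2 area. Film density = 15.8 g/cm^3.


Convert: m = 5.82 mg = 5.8200e-06 kg, A = 21.4 cm^2 = 2.1400e-03 m^2, rho = 15.8 g/cm^3 = 15800 kg/m^3
t = m / (A * rho)
t = 5.8200e-06 / (2.1400e-03 * 15800)
t = 1.7213e-07 m = 172.1 nm

172.1


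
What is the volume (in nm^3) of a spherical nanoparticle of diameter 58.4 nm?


Radius r = 58.4/2 = 29.2 nm
Volume V = (4/3) * pi * r^3
V = (4/3) * pi * (29.2)^3
V = 104288.68 nm^3

104288.68


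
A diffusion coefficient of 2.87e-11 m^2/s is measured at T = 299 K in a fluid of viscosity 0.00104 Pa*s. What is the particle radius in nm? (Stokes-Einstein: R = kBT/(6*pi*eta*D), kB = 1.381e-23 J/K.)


Stokes-Einstein: R = kB*T / (6*pi*eta*D)
R = 1.381e-23 * 299 / (6 * pi * 0.00104 * 2.87e-11)
R = 7.3392e-09 m = 7.34 nm

7.34


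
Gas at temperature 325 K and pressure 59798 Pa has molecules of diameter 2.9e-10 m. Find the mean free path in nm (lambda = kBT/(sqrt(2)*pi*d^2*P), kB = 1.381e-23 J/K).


Mean free path: lambda = kB*T / (sqrt(2) * pi * d^2 * P)
lambda = 1.381e-23 * 325 / (sqrt(2) * pi * (2.9e-10)^2 * 59798)
lambda = 2.00877e-07 m
lambda = 200.88 nm

200.88


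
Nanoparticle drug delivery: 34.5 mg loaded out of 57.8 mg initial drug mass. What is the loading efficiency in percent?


Drug loading efficiency = (drug loaded / drug initial) * 100
DLE = 34.5 / 57.8 * 100
DLE = 0.5969 * 100
DLE = 59.69%

59.69


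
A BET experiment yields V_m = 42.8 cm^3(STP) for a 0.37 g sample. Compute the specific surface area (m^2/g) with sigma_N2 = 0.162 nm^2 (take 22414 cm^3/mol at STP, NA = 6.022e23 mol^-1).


Number of moles in monolayer = V_m / 22414 = 42.8 / 22414 = 0.00190952
Number of molecules = moles * NA = 0.00190952 * 6.022e23
SA = molecules * sigma / mass
SA = (42.8 / 22414) * 6.022e23 * 0.162e-18 / 0.37
SA = 503.5 m^2/g

503.5


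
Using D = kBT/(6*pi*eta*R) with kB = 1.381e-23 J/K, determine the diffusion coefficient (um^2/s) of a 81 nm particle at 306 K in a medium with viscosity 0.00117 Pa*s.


Radius R = 81/2 = 40.5 nm = 4.05e-08 m
D = kB*T / (6*pi*eta*R)
D = 1.381e-23 * 306 / (6 * pi * 0.00117 * 4.05e-08)
D = 4.73122e-12 m^2/s = 4.731 um^2/s

4.731


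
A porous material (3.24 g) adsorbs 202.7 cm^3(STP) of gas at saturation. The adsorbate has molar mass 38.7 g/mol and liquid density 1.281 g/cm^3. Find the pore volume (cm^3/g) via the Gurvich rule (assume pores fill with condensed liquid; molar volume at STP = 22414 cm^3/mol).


Moles adsorbed n = V_ads / 22414 = 202.7 / 22414 = 9.043455e-03 mol
Liquid volume V_liq = n * M / rho_liq = 9.043455e-03 * 38.7 / 1.281 = 0.27321 cm^3
Specific pore volume V_pore = V_liq / m_sample = 0.27321 / 3.24
V_pore = 0.0843 cm^3/g

0.0843


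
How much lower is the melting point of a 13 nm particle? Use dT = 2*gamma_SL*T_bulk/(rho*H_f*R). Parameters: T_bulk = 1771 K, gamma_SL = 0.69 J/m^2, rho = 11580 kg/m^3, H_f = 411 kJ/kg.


Radius R = 13/2 = 6.5 nm = 6.5e-09 m
Convert H_f = 411 kJ/kg = 411000 J/kg
dT = 2 * gamma_SL * T_bulk / (rho * H_f * R)
dT = 2 * 0.69 * 1771 / (11580 * 411000 * 6.5e-09)
dT = 79.0 K

79.0


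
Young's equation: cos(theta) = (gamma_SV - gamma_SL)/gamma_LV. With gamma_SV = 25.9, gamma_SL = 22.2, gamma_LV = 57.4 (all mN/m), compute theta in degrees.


cos(theta) = (gamma_SV - gamma_SL) / gamma_LV
cos(theta) = (25.9 - 22.2) / 57.4
cos(theta) = 0.06446
theta = arccos(0.06446) = 86.3 degrees

86.3


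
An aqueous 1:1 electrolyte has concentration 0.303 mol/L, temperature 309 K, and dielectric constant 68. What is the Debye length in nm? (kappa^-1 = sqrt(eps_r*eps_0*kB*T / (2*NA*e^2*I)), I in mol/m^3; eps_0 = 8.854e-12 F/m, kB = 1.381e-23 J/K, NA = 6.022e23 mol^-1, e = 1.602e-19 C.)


Ionic strength I = 0.303 * 1^2 * 1000 = 303 mol/m^3
kappa^-1 = sqrt(68 * 8.854e-12 * 1.381e-23 * 309 / (2 * 6.022e23 * (1.602e-19)^2 * 303))
kappa^-1 = 0.524 nm

0.524


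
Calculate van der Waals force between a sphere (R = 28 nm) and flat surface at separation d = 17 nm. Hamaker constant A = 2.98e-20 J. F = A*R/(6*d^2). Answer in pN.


Convert to SI: R = 28 nm = 2.8e-08 m, d = 17 nm = 1.7e-08 m
F = A * R / (6 * d^2)
F = 2.98e-20 * 2.8e-08 / (6 * (1.7e-08)^2)
F = 4.812e-13 N = 0.481 pN

0.481


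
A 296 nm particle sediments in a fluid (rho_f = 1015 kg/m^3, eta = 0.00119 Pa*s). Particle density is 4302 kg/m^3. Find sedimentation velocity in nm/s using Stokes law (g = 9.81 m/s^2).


Radius R = 296/2 nm = 1.48e-07 m
Density difference = 4302 - 1015 = 3287 kg/m^3
v = 2 * R^2 * (rho_p - rho_f) * g / (9 * eta)
v = 2 * (1.48e-07)^2 * 3287 * 9.81 / (9 * 0.00119)
v = 1.31896e-07 m/s = 131.8963 nm/s

131.8963


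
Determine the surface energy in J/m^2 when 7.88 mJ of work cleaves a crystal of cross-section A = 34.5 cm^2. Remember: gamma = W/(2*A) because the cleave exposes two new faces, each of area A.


Convert: A = 34.5 cm^2 = 0.00345 m^2, W = 7.88 mJ = 0.00788 J
Cleaving exposes two faces of area A, so total new surface = 2*A and gamma = W / (2*A)
gamma = 0.00788 / (2 * 0.00345)
gamma = 1.142 J/m^2

1.142


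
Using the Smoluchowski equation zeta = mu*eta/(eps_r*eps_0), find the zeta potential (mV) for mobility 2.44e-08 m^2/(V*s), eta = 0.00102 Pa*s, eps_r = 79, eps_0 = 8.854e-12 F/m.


Smoluchowski equation: zeta = mu * eta / (eps_r * eps_0)
zeta = 2.44e-08 * 0.00102 / (79 * 8.854e-12)
zeta = 0.035581 V = 35.58 mV

35.58


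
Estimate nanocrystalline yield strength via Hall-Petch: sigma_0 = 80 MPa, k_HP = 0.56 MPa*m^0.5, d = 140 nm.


d = 140 nm = 1.4e-07 m
sqrt(d) = 0.0003741657
Hall-Petch contribution = k / sqrt(d) = 0.56 / 0.0003741657 = 1496.7 MPa
sigma = sigma_0 + k/sqrt(d) = 80 + 1496.7 = 1576.7 MPa

1576.7


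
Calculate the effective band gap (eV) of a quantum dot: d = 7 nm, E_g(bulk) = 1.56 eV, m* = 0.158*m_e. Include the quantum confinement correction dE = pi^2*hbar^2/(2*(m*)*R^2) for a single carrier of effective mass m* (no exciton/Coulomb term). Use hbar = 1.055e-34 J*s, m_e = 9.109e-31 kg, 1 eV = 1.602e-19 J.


Radius R = 7/2 nm = 3.5e-09 m
Confinement energy dE = pi^2 * hbar^2 / (2 * m_eff * m_e * R^2)
dE = pi^2 * (1.055e-34)^2 / (2 * 0.158 * 9.109e-31 * (3.5e-09)^2) J, divided by 1.602e-19 J/eV
dE = 0.1945 eV
Total band gap = E_g(bulk) + dE = 1.56 + 0.1945 = 1.7545 eV

1.7545


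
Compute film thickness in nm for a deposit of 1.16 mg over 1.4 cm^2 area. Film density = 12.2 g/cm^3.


Convert: m = 1.16 mg = 1.1600e-06 kg, A = 1.4 cm^2 = 1.4000e-04 m^2, rho = 12.2 g/cm^3 = 12200 kg/m^3
t = m / (A * rho)
t = 1.1600e-06 / (1.4000e-04 * 12200)
t = 6.7916e-07 m = 679.2 nm

679.2


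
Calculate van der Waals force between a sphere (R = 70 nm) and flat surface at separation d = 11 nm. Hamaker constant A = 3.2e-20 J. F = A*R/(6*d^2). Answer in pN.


Convert to SI: R = 70 nm = 7e-08 m, d = 11 nm = 1.1e-08 m
F = A * R / (6 * d^2)
F = 3.2e-20 * 7e-08 / (6 * (1.1e-08)^2)
F = 3.0854e-12 N = 3.085 pN

3.085


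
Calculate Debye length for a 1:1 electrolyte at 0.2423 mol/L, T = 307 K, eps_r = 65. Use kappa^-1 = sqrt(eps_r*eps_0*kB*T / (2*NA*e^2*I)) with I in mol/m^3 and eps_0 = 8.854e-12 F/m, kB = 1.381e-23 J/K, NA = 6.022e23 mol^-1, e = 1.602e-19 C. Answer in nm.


Ionic strength I = 0.2423 * 1^2 * 1000 = 242.3 mol/m^3
kappa^-1 = sqrt(65 * 8.854e-12 * 1.381e-23 * 307 / (2 * 6.022e23 * (1.602e-19)^2 * 242.3))
kappa^-1 = 0.571 nm

0.571


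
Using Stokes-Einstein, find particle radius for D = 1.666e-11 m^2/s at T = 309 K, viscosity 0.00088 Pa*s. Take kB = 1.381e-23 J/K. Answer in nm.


Stokes-Einstein: R = kB*T / (6*pi*eta*D)
R = 1.381e-23 * 309 / (6 * pi * 0.00088 * 1.666e-11)
R = 1.54416e-08 m = 15.44 nm

15.44


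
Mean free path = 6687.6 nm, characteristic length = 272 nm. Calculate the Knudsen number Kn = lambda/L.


Knudsen number Kn = lambda / L
Kn = 6687.6 / 272
Kn = 24.5868

24.5868


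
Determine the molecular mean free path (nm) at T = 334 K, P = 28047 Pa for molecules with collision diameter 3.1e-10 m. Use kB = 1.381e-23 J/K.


Mean free path: lambda = kB*T / (sqrt(2) * pi * d^2 * P)
lambda = 1.381e-23 * 334 / (sqrt(2) * pi * (3.1e-10)^2 * 28047)
lambda = 3.85182e-07 m
lambda = 385.18 nm

385.18


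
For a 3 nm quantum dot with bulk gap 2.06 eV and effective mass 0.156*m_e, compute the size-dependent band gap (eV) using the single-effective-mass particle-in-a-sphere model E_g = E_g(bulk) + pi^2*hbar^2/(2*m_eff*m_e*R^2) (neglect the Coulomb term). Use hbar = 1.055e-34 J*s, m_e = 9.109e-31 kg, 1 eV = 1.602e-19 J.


Radius R = 3/2 nm = 1.5e-09 m
Confinement energy dE = pi^2 * hbar^2 / (2 * m_eff * m_e * R^2)
dE = pi^2 * (1.055e-34)^2 / (2 * 0.156 * 9.109e-31 * (1.5e-09)^2) J, divided by 1.602e-19 J/eV
dE = 1.0723 eV
Total band gap = E_g(bulk) + dE = 2.06 + 1.0723 = 3.1323 eV

3.1323


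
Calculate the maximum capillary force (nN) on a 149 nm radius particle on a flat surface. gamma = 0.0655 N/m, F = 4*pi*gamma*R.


Convert radius: R = 149 nm = 1.49e-07 m
F = 4 * pi * gamma * R
F = 4 * pi * 0.0655 * 1.49e-07
F = 1.22641e-07 N = 122.6415 nN

122.6415


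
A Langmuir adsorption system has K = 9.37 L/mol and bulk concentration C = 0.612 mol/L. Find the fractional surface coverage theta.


Langmuir isotherm: theta = K*C / (1 + K*C)
K*C = 9.37 * 0.612 = 5.73444
theta = 5.73444 / (1 + 5.73444) = 5.73444 / 6.73444
theta = 0.8515

0.8515


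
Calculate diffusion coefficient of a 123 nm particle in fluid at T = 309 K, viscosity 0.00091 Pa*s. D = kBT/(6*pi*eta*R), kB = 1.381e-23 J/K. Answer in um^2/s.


Radius R = 123/2 = 61.5 nm = 6.15e-08 m
D = kB*T / (6*pi*eta*R)
D = 1.381e-23 * 309 / (6 * pi * 0.00091 * 6.15e-08)
D = 4.04515e-12 m^2/s = 4.045 um^2/s

4.045


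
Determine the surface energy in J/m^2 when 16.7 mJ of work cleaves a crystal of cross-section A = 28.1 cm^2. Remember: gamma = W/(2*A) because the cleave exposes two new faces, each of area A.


Convert: A = 28.1 cm^2 = 0.00281 m^2, W = 16.7 mJ = 0.0167 J
Cleaving exposes two faces of area A, so total new surface = 2*A and gamma = W / (2*A)
gamma = 0.0167 / (2 * 0.00281)
gamma = 2.972 J/m^2

2.972


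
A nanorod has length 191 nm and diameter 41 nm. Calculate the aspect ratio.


Aspect ratio AR = length / diameter
AR = 191 / 41
AR = 4.66

4.66


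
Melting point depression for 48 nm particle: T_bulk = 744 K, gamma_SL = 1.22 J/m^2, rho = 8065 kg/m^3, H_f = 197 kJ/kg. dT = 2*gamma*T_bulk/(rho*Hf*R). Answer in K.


Radius R = 48/2 = 24 nm = 2.4e-08 m
Convert H_f = 197 kJ/kg = 197000 J/kg
dT = 2 * gamma_SL * T_bulk / (rho * H_f * R)
dT = 2 * 1.22 * 744 / (8065 * 197000 * 2.4e-08)
dT = 47.6 K

47.6


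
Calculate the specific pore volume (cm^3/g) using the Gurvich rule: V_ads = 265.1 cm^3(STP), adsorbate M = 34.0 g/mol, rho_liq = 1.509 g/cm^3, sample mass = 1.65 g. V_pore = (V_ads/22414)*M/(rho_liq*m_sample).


Moles adsorbed n = V_ads / 22414 = 265.1 / 22414 = 1.182743e-02 mol
Liquid volume V_liq = n * M / rho_liq = 1.182743e-02 * 34.0 / 1.509 = 0.26649 cm^3
Specific pore volume V_pore = V_liq / m_sample = 0.26649 / 1.65
V_pore = 0.1615 cm^3/g

0.1615


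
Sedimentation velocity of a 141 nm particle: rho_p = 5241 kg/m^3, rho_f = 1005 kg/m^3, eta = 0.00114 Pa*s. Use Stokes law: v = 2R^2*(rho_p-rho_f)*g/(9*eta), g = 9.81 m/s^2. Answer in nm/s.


Radius R = 141/2 nm = 7.05e-08 m
Density difference = 5241 - 1005 = 4236 kg/m^3
v = 2 * R^2 * (rho_p - rho_f) * g / (9 * eta)
v = 2 * (7.05e-08)^2 * 4236 * 9.81 / (9 * 0.00114)
v = 4.02611e-08 m/s = 40.2611 nm/s

40.2611


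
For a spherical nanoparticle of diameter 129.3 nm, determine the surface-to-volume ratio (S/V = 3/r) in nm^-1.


Radius r = 129.3/2 = 64.65 nm
S/V = 3 / r = 3 / 64.65
S/V = 0.0464 nm^-1

0.0464


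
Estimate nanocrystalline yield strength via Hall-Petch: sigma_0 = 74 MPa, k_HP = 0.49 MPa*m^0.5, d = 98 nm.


d = 98 nm = 9.8e-08 m
sqrt(d) = 0.0003130495
Hall-Petch contribution = k / sqrt(d) = 0.49 / 0.0003130495 = 1565.2 MPa
sigma = sigma_0 + k/sqrt(d) = 74 + 1565.2 = 1639.2 MPa

1639.2


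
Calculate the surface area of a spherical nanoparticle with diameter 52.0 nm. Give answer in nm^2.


Radius r = 52.0/2 = 26 nm
Surface area SA = 4 * pi * r^2
SA = 4 * pi * (26)^2
SA = 8494.87 nm^2

8494.87


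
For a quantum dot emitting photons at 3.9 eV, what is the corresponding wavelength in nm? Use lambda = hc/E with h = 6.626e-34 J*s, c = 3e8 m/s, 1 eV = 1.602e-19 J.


Convert energy: E = 3.9 eV = 3.9 * 1.602e-19 = 6.2478e-19 J
lambda = h*c / E = 6.626e-34 * 3e8 / 6.2478e-19
lambda = 3.1816e-07 m = 318.2 nm

318.2


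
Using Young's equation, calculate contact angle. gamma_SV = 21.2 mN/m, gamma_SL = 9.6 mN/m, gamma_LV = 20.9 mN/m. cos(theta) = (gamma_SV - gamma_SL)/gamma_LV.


cos(theta) = (gamma_SV - gamma_SL) / gamma_LV
cos(theta) = (21.2 - 9.6) / 20.9
cos(theta) = 0.555024
theta = arccos(0.555024) = 56.29 degrees

56.29


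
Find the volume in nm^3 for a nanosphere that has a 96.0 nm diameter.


Radius r = 96.0/2 = 48 nm
Volume V = (4/3) * pi * r^3
V = (4/3) * pi * (48)^3
V = 463246.69 nm^3

463246.69


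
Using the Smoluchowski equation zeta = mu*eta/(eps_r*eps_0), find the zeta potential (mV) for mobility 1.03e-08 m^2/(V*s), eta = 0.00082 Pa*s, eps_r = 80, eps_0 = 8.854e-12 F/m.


Smoluchowski equation: zeta = mu * eta / (eps_r * eps_0)
zeta = 1.03e-08 * 0.00082 / (80 * 8.854e-12)
zeta = 0.011924 V = 11.92 mV

11.92


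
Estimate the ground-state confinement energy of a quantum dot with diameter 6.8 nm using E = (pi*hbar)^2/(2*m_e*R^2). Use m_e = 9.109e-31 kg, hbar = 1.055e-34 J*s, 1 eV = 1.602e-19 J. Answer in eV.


Radius R = 6.8/2 = 3.4 nm = 3.4e-09 m
E = (pi * 1.055e-34)^2 / (2 * 9.109e-31 * (3.4e-09)^2)
E(J) = 5.2161e-21
E = E(J) / 1.602e-19 = 0.0326 eV

0.0326


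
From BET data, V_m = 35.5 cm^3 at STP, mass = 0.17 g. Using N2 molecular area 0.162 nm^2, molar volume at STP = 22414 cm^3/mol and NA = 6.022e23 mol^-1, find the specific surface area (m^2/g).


Number of moles in monolayer = V_m / 22414 = 35.5 / 22414 = 0.00158383
Number of molecules = moles * NA = 0.00158383 * 6.022e23
SA = molecules * sigma / mass
SA = (35.5 / 22414) * 6.022e23 * 0.162e-18 / 0.17
SA = 908.9 m^2/g

908.9


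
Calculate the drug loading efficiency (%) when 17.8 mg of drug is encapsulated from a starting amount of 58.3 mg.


Drug loading efficiency = (drug loaded / drug initial) * 100
DLE = 17.8 / 58.3 * 100
DLE = 0.3053 * 100
DLE = 30.53%

30.53


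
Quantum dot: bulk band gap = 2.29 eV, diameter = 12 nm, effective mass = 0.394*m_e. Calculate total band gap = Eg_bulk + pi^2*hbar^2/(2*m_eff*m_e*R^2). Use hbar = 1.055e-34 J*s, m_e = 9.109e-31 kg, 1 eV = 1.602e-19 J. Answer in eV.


Radius R = 12/2 nm = 6e-09 m
Confinement energy dE = pi^2 * hbar^2 / (2 * m_eff * m_e * R^2)
dE = pi^2 * (1.055e-34)^2 / (2 * 0.394 * 9.109e-31 * (6e-09)^2) J, divided by 1.602e-19 J/eV
dE = 0.0265 eV
Total band gap = E_g(bulk) + dE = 2.29 + 0.0265 = 2.3165 eV

2.3165


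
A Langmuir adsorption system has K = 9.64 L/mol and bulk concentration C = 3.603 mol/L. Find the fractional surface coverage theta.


Langmuir isotherm: theta = K*C / (1 + K*C)
K*C = 9.64 * 3.603 = 34.73292
theta = 34.73292 / (1 + 34.73292) = 34.73292 / 35.73292
theta = 0.972

0.972


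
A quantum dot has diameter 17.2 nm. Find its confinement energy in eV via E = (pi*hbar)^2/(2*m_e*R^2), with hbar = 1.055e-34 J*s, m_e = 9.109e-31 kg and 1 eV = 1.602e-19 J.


Radius R = 17.2/2 = 8.6 nm = 8.6e-09 m
E = (pi * 1.055e-34)^2 / (2 * 9.109e-31 * (8.6e-09)^2)
E(J) = 8.15281e-22
E = E(J) / 1.602e-19 = 0.0051 eV

0.0051


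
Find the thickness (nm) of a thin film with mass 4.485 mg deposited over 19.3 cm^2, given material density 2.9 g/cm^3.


Convert: m = 4.485 mg = 4.4850e-06 kg, A = 19.3 cm^2 = 1.9300e-03 m^2, rho = 2.9 g/cm^3 = 2900 kg/m^3
t = m / (A * rho)
t = 4.4850e-06 / (1.9300e-03 * 2900)
t = 8.0132e-07 m = 801.3 nm

801.3


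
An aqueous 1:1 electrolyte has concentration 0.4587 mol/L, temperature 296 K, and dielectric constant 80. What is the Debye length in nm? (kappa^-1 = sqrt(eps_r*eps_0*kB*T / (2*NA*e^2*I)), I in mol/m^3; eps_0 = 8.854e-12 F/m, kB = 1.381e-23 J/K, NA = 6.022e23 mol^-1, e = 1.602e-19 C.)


Ionic strength I = 0.4587 * 1^2 * 1000 = 458.7 mol/m^3
kappa^-1 = sqrt(80 * 8.854e-12 * 1.381e-23 * 296 / (2 * 6.022e23 * (1.602e-19)^2 * 458.7))
kappa^-1 = 0.452 nm

0.452


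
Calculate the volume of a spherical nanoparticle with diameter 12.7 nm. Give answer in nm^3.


Radius r = 12.7/2 = 6.35 nm
Volume V = (4/3) * pi * r^3
V = (4/3) * pi * (6.35)^3
V = 1072.53 nm^3

1072.53


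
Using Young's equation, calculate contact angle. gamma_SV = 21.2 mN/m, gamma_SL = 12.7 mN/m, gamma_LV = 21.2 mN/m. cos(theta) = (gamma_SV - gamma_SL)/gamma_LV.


cos(theta) = (gamma_SV - gamma_SL) / gamma_LV
cos(theta) = (21.2 - 12.7) / 21.2
cos(theta) = 0.400943
theta = arccos(0.400943) = 66.36 degrees

66.36


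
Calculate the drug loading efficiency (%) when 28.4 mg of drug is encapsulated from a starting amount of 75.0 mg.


Drug loading efficiency = (drug loaded / drug initial) * 100
DLE = 28.4 / 75.0 * 100
DLE = 0.3787 * 100
DLE = 37.87%

37.87


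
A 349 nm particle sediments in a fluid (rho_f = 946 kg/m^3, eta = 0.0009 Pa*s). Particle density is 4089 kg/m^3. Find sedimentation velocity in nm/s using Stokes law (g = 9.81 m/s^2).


Radius R = 349/2 nm = 1.745e-07 m
Density difference = 4089 - 946 = 3143 kg/m^3
v = 2 * R^2 * (rho_p - rho_f) * g / (9 * eta)
v = 2 * (1.745e-07)^2 * 3143 * 9.81 / (9 * 0.0009)
v = 2.31819e-07 m/s = 231.8191 nm/s

231.8191


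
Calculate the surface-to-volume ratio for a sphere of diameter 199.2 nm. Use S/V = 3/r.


Radius r = 199.2/2 = 99.6 nm
S/V = 3 / r = 3 / 99.6
S/V = 0.0301 nm^-1

0.0301


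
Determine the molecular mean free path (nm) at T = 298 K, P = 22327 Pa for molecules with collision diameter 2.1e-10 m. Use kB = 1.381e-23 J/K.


Mean free path: lambda = kB*T / (sqrt(2) * pi * d^2 * P)
lambda = 1.381e-23 * 298 / (sqrt(2) * pi * (2.1e-10)^2 * 22327)
lambda = 9.40754e-07 m
lambda = 940.75 nm

940.75


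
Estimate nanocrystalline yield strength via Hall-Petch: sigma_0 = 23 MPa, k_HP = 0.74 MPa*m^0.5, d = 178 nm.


d = 178 nm = 1.78e-07 m
sqrt(d) = 0.0004219005
Hall-Petch contribution = k / sqrt(d) = 0.74 / 0.0004219005 = 1754.0 MPa
sigma = sigma_0 + k/sqrt(d) = 23 + 1754.0 = 1777.0 MPa

1777.0


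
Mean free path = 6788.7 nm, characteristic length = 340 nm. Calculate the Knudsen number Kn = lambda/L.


Knudsen number Kn = lambda / L
Kn = 6788.7 / 340
Kn = 19.9668

19.9668


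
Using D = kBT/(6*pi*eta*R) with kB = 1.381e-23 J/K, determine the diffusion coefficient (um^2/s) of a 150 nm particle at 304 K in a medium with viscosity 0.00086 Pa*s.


Radius R = 150/2 = 75 nm = 7.5e-08 m
D = kB*T / (6*pi*eta*R)
D = 1.381e-23 * 304 / (6 * pi * 0.00086 * 7.5e-08)
D = 3.45308e-12 m^2/s = 3.453 um^2/s

3.453


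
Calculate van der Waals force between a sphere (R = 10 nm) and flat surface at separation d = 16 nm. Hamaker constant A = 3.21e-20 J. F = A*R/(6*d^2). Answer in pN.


Convert to SI: R = 10 nm = 1e-08 m, d = 16 nm = 1.6e-08 m
F = A * R / (6 * d^2)
F = 3.21e-20 * 1e-08 / (6 * (1.6e-08)^2)
F = 2.08984e-13 N = 0.209 pN

0.209
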